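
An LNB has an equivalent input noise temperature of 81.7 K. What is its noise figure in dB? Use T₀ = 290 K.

1.08 dB

F = 1 + T_e/T₀ = 1 + 81.7/290 = 1.28172
NF = 10 log₁₀(1.28172) = 1.08 dB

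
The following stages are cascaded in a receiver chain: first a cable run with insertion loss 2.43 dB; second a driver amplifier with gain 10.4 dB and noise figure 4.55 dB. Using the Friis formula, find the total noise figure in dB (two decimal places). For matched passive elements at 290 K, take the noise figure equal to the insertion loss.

6.98 dB

Convert to linear (a loss of L dB is a gain of −L dB): F_i = 10^(NF_i/10), G_i = 10^(G_i,dB/10)
  Stage 1: F_1 = 10^(2.43/10) = 1.750, G_1 = 10^(−2.43/10) = 0.5715
  Stage 2: F_2 = 10^(4.55/10) = 2.851, G_2 = 10^(10.4/10) = 10.96
Friis cascade:
  F = 1.750 + (2.851 − 1)/0.5715 = 4.989
NF = 10 log₁₀(4.989) = 6.98 dB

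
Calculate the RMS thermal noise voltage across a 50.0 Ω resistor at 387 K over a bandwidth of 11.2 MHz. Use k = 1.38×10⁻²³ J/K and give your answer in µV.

3.46 µV

V_n = √(4kTRB)
4kTRB = 4 × 1.38×10⁻²³ × 387 × 5.00×10¹ × 1.12×10⁷ = 1.20×10⁻¹¹ V²
V_n = √(1.20×10⁻¹¹) = 3.46×10⁻⁶ V = 3.46 µV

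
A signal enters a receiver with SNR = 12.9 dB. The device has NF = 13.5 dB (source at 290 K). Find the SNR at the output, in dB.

By definition F = SNR_in/SNR_out, so in dB: SNR_out = SNR_in − NF
SNR_out = 12.9 − 13.5 = −0.6 dB

−0.6 dB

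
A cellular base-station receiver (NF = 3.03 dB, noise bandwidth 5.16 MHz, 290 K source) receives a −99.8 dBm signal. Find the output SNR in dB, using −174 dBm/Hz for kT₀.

4.0 dB

Noise floor: N = −174 + 10 log₁₀(B) + NF
10 log₁₀(5.16×10⁶) = 67.13 dB
N = −174 + 67.13 + 3.03 = −103.84 dBm
SNR = P_sig − N = −99.8 − (−103.84) = 4.04 dB → 4.0 dB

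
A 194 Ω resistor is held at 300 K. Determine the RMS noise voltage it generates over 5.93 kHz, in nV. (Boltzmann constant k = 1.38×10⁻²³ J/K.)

V_n = √(4kTRB)
4kTRB = 4 × 1.38×10⁻²³ × 300 × 1.94×10² × 5.93×10³ = 1.91×10⁻¹⁴ V²
V_n = √(1.91×10⁻¹⁴) = 1.38×10⁻⁷ V = 138 nV

138 nV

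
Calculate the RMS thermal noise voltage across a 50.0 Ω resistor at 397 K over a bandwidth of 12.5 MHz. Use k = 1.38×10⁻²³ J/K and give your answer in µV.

V_n = √(4kTRB)
4kTRB = 4 × 1.38×10⁻²³ × 397 × 5.00×10¹ × 1.25×10⁷ = 1.37×10⁻¹¹ V²
V_n = √(1.37×10⁻¹¹) = 3.70×10⁻⁶ V = 3.70 µV

3.70 µV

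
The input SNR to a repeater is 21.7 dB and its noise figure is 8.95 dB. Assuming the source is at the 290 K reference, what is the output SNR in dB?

12.75 dB

By definition F = SNR_in/SNR_out, so in dB: SNR_out = SNR_in − NF
SNR_out = 21.7 − 8.95 = 12.75 dB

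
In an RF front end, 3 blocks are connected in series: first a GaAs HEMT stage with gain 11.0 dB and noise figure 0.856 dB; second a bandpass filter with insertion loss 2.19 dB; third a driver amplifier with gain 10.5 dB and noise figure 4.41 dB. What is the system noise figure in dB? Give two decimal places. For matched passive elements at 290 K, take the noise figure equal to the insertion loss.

1.77 dB

Convert to linear (a loss of L dB is a gain of −L dB): F_i = 10^(NF_i/10), G_i = 10^(G_i,dB/10)
  Stage 1: F_1 = 10^(0.856/10) = 1.218, G_1 = 10^(11.0/10) = 12.59
  Stage 2: F_2 = 10^(2.19/10) = 1.656, G_2 = 10^(−2.19/10) = 0.6039
  Stage 3: F_3 = 10^(4.41/10) = 2.761, G_3 = 10^(10.5/10) = 11.22
Friis cascade:
  F = 1.218 + (1.656 − 1)/12.59 + (2.761 − 1)/7.603 = 1.502
NF = 10 log₁₀(1.502) = 1.77 dB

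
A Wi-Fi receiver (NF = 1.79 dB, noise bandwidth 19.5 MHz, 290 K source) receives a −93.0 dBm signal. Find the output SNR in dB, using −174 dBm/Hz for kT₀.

6.3 dB

Noise floor: N = −174 + 10 log₁₀(B) + NF
10 log₁₀(1.95×10⁷) = 72.9 dB
N = −174 + 72.9 + 1.79 = −99.31 dBm
SNR = P_sig − N = −93.0 − (−99.31) = 6.31 dB → 6.3 dB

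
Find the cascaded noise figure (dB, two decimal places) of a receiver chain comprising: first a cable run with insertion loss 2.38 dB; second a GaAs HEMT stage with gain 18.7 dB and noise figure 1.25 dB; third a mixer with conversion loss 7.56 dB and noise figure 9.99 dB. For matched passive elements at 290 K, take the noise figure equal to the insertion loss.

4.01 dB

Convert to linear (a loss of L dB is a gain of −L dB): F_i = 10^(NF_i/10), G_i = 10^(G_i,dB/10)
  Stage 1: F_1 = 10^(2.38/10) = 1.730, G_1 = 10^(−2.38/10) = 0.5781
  Stage 2: F_2 = 10^(1.25/10) = 1.334, G_2 = 10^(18.7/10) = 74.13
  Stage 3: F_3 = 10^(9.99/10) = 9.977, G_3 = 10^(−7.56/10) = 0.1754
Friis cascade:
  F = 1.730 + (1.334 − 1)/0.5781 + (9.977 − 1)/42.85 = 2.516
NF = 10 log₁₀(2.516) = 4.01 dB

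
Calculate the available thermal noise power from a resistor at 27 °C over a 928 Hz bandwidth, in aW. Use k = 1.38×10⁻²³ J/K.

T = 27 °C + 273.15 = 300.15 K
P_n = kTB = 1.38×10⁻²³ × 300.15 × 9.28×10² = 3.84×10⁻¹⁸ W = 3.84 aW

3.84 aW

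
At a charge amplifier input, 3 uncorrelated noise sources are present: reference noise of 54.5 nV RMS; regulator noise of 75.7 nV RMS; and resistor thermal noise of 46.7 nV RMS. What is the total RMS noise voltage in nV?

Uncorrelated sources add in power (mean-square): V_tot = √(ΣV_i²)
V_tot = √[(5.45×10⁻⁸)² + (7.57×10⁻⁸)² + (4.67×10⁻⁸)²] = 1.04×10⁻⁷ V = 104 nV

104 nV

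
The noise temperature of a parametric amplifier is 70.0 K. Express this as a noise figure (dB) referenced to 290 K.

0.939 dB

F = 1 + T_e/T₀ = 1 + 70.0/290 = 1.24138
NF = 10 log₁₀(1.24138) = 0.939 dB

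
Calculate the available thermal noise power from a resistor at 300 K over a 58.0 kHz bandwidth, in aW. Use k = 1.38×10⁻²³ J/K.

240 aW

P_n = kTB = 1.38×10⁻²³ × 300 × 5.80×10⁴ = 2.40×10⁻¹⁶ W = 240 aW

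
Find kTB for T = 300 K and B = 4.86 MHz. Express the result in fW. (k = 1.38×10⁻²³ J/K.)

P_n = kTB = 1.38×10⁻²³ × 300 × 4.86×10⁶ = 2.01×10⁻¹⁴ W = 20.1 fW

20.1 fW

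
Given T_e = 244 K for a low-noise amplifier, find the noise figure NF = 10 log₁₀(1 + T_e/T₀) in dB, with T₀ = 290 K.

2.65 dB

F = 1 + T_e/T₀ = 1 + 244/290 = 1.84138
NF = 10 log₁₀(1.84138) = 2.65 dB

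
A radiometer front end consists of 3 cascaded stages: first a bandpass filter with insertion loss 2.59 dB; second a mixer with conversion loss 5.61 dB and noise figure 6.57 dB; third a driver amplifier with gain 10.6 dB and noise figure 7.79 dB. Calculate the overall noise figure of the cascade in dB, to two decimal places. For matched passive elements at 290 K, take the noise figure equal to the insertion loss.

16.17 dB

Convert to linear (a loss of L dB is a gain of −L dB): F_i = 10^(NF_i/10), G_i = 10^(G_i,dB/10)
  Stage 1: F_1 = 10^(2.59/10) = 1.816, G_1 = 10^(−2.59/10) = 0.5508
  Stage 2: F_2 = 10^(6.57/10) = 4.539, G_2 = 10^(−5.61/10) = 0.2748
  Stage 3: F_3 = 10^(7.79/10) = 6.012, G_3 = 10^(10.6/10) = 11.48
Friis cascade:
  F = 1.816 + (4.539 − 1)/0.5508 + (6.012 − 1)/0.1514 = 41.35
NF = 10 log₁₀(41.35) = 16.17 dB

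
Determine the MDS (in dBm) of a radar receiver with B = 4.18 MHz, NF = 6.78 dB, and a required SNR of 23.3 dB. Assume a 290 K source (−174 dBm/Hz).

−77.7 dBm

Sensitivity = −174 + 10 log₁₀(B) + NF + SNR_min
= −174 + 66.21 + 6.78 + 23.3
= −77.71 dBm → −77.7 dBm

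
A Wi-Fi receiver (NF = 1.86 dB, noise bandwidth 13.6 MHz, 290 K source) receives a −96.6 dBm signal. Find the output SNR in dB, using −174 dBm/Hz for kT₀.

Noise floor: N = −174 + 10 log₁₀(B) + NF
10 log₁₀(1.36×10⁷) = 71.34 dB
N = −174 + 71.34 + 1.86 = −100.80 dBm
SNR = P_sig − N = −96.6 − (−100.80) = 4.20 dB → 4.2 dB

4.2 dB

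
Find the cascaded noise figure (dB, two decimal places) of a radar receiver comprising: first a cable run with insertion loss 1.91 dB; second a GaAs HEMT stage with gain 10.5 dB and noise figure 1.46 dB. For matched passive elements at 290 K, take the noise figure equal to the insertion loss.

Convert to linear (a loss of L dB is a gain of −L dB): F_i = 10^(NF_i/10), G_i = 10^(G_i,dB/10)
  Stage 1: F_1 = 10^(1.91/10) = 1.552, G_1 = 10^(−1.91/10) = 0.6442
  Stage 2: F_2 = 10^(1.46/10) = 1.400, G_2 = 10^(10.5/10) = 11.22
Friis cascade:
  F = 1.552 + (1.400 − 1)/0.6442 = 2.173
NF = 10 log₁₀(2.173) = 3.37 dB

3.37 dB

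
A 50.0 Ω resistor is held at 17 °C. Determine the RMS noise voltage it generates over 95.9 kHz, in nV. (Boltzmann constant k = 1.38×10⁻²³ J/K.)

T = 17 °C + 273.15 = 290.15 K
V_n = √(4kTRB)
4kTRB = 4 × 1.38×10⁻²³ × 290.15 × 5.00×10¹ × 9.59×10⁴ = 7.68×10⁻¹⁴ V²
V_n = √(7.68×10⁻¹⁴) = 2.77×10⁻⁷ V = 277 nV

277 nV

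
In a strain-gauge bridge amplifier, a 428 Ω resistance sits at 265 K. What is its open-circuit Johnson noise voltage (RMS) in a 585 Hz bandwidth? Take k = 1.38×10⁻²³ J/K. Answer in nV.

60.5 nV

V_n = √(4kTRB)
4kTRB = 4 × 1.38×10⁻²³ × 265 × 4.28×10² × 5.85×10² = 3.66×10⁻¹⁵ V²
V_n = √(3.66×10⁻¹⁵) = 6.05×10⁻⁸ V = 60.5 nV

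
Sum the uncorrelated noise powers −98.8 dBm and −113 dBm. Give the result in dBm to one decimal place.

−98.6 dBm

Convert to linear, add, convert back:
P₁ = 1.32×10⁻¹³ W, P₂ = 5.01×10⁻¹⁵ W
P_tot = 1.37×10⁻¹³ W → 10 log₁₀(P_tot / 10⁻³) = −98.6 dBm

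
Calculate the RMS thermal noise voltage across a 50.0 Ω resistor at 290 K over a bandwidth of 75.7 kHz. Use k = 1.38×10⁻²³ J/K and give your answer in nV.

V_n = √(4kTRB)
4kTRB = 4 × 1.38×10⁻²³ × 290 × 5.00×10¹ × 7.57×10⁴ = 6.06×10⁻¹⁴ V²
V_n = √(6.06×10⁻¹⁴) = 2.46×10⁻⁷ V = 246 nV

246 nV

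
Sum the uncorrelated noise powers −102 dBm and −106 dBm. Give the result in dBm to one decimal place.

Convert to linear, add, convert back:
P₁ = 6.31×10⁻¹⁴ W, P₂ = 2.51×10⁻¹⁴ W
P_tot = 8.82×10⁻¹⁴ W → 10 log₁₀(P_tot / 10⁻³) = −100.5 dBm

−100.5 dBm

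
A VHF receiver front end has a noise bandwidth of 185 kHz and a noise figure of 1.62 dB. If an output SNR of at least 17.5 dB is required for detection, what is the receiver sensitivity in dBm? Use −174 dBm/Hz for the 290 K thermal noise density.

Sensitivity = −174 + 10 log₁₀(B) + NF + SNR_min
= −174 + 52.67 + 1.62 + 17.5
= −102.21 dBm → −102.2 dBm

−102.2 dBm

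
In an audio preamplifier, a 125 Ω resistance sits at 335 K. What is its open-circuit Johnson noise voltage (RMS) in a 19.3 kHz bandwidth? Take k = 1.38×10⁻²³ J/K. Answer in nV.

211 nV

V_n = √(4kTRB)
4kTRB = 4 × 1.38×10⁻²³ × 335 × 1.25×10² × 1.93×10⁴ = 4.46×10⁻¹⁴ V²
V_n = √(4.46×10⁻¹⁴) = 2.11×10⁻⁷ V = 211 nV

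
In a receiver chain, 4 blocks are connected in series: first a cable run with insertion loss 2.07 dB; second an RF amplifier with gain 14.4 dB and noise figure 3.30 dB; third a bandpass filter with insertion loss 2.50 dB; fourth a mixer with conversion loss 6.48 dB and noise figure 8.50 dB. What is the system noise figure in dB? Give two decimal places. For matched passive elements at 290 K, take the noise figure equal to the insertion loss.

6.15 dB

Convert to linear (a loss of L dB is a gain of −L dB): F_i = 10^(NF_i/10), G_i = 10^(G_i,dB/10)
  Stage 1: F_1 = 10^(2.07/10) = 1.611, G_1 = 10^(−2.07/10) = 0.6209
  Stage 2: F_2 = 10^(3.30/10) = 2.138, G_2 = 10^(14.4/10) = 27.54
  Stage 3: F_3 = 10^(2.50/10) = 1.778, G_3 = 10^(−2.50/10) = 0.5623
  Stage 4: F_4 = 10^(8.50/10) = 7.079, G_4 = 10^(−6.48/10) = 0.2249
Friis cascade:
  F = 1.611 + (2.138 − 1)/0.6209 + (1.778 − 1)/17.10 + (7.079 − 1)/9.616 = 4.121
NF = 10 log₁₀(4.121) = 6.15 dB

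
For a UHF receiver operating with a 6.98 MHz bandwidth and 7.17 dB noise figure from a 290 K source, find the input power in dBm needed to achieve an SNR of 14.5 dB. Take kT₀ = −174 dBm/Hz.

Sensitivity = −174 + 10 log₁₀(B) + NF + SNR_min
= −174 + 68.44 + 7.17 + 14.5
= −83.89 dBm → −83.9 dBm

−83.9 dBm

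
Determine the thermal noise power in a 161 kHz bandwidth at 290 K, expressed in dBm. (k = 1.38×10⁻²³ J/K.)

P_n = kTB = 1.38×10⁻²³ × 290 × 1.61×10⁵ = 6.44×10⁻¹⁶ W
In dBm: 10 log₁₀(6.44×10⁻¹⁶ / 10⁻³) = −121.9 dBm

−121.9 dBm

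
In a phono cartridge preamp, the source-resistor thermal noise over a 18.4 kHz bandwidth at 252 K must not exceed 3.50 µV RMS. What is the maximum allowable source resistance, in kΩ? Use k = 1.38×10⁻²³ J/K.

Johnson–Nyquist: V_n = √(4kTRB) ⇒ R = V_n² / (4kTB)
4kTB = 4 × 1.38×10⁻²³ × 252 × 1.84×10⁴ = 2.56×10⁻¹⁶
R = (3.50×10⁻⁶)² / 2.56×10⁻¹⁶ = 4.79×10⁴ Ω = 47.9 kΩ

47.9 kΩ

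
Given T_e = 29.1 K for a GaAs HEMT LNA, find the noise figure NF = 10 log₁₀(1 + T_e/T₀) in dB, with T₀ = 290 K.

F = 1 + T_e/T₀ = 1 + 29.1/290 = 1.10034
NF = 10 log₁₀(1.10034) = 0.415 dB

0.415 dB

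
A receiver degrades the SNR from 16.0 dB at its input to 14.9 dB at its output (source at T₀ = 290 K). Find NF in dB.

1.1 dB

NF (dB) = SNR_in(dB) − SNR_out(dB) when the source is at T₀
NF = 16.0 − 14.9 = 1.1 dB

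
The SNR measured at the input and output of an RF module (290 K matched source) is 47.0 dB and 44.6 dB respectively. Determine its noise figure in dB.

NF (dB) = SNR_in(dB) − SNR_out(dB) when the source is at T₀
NF = 47.0 − 44.6 = 2.4 dB

2.4 dB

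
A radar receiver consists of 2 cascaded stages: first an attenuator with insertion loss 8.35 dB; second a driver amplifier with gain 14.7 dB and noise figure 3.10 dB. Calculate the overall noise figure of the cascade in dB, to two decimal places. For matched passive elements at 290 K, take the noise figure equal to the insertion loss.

11.45 dB

Convert to linear (a loss of L dB is a gain of −L dB): F_i = 10^(NF_i/10), G_i = 10^(G_i,dB/10)
  Stage 1: F_1 = 10^(8.35/10) = 6.839, G_1 = 10^(−8.35/10) = 0.1462
  Stage 2: F_2 = 10^(3.10/10) = 2.042, G_2 = 10^(14.7/10) = 29.51
Friis cascade:
  F = 6.839 + (2.042 − 1)/0.1462 = 13.96
NF = 10 log₁₀(13.96) = 11.45 dB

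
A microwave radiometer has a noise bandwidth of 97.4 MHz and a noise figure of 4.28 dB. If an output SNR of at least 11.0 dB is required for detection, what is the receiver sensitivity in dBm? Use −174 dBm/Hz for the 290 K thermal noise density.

−78.8 dBm

Sensitivity = −174 + 10 log₁₀(B) + NF + SNR_min
= −174 + 79.89 + 4.28 + 11.0
= −78.83 dBm → −78.8 dBm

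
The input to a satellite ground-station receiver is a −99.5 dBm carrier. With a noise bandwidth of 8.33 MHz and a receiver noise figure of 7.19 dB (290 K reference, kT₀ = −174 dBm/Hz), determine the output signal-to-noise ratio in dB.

−1.9 dB

Noise floor: N = −174 + 10 log₁₀(B) + NF
10 log₁₀(8.33×10⁶) = 69.21 dB
N = −174 + 69.21 + 7.19 = −97.60 dBm
SNR = P_sig − N = −99.5 − (−97.60) = −1.90 dB → −1.9 dB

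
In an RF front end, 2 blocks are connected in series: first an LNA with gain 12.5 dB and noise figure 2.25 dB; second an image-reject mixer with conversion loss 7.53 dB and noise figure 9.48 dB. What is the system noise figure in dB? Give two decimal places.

Convert to linear (a loss of L dB is a gain of −L dB): F_i = 10^(NF_i/10), G_i = 10^(G_i,dB/10)
  Stage 1: F_1 = 10^(2.25/10) = 1.679, G_1 = 10^(12.5/10) = 17.78
  Stage 2: F_2 = 10^(9.48/10) = 8.872, G_2 = 10^(−7.53/10) = 0.1766
Friis cascade:
  F = 1.679 + (8.872 − 1)/17.78 = 2.121
NF = 10 log₁₀(2.121) = 3.27 dB

3.27 dB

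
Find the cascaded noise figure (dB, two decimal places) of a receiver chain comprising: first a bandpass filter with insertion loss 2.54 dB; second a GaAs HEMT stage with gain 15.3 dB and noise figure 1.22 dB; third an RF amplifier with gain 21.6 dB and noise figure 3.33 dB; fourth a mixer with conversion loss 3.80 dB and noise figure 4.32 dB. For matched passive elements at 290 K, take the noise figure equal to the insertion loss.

Convert to linear (a loss of L dB is a gain of −L dB): F_i = 10^(NF_i/10), G_i = 10^(G_i,dB/10)
  Stage 1: F_1 = 10^(2.54/10) = 1.795, G_1 = 10^(−2.54/10) = 0.5572
  Stage 2: F_2 = 10^(1.22/10) = 1.324, G_2 = 10^(15.3/10) = 33.88
  Stage 3: F_3 = 10^(3.33/10) = 2.153, G_3 = 10^(21.6/10) = 144.5
  Stage 4: F_4 = 10^(4.32/10) = 2.704, G_4 = 10^(−3.80/10) = 0.4169
Friis cascade:
  F = 1.795 + (1.324 − 1)/0.5572 + (2.153 − 1)/18.88 + (2.704 − 1)/2729 = 2.439
NF = 10 log₁₀(2.439) = 3.87 dB

3.87 dB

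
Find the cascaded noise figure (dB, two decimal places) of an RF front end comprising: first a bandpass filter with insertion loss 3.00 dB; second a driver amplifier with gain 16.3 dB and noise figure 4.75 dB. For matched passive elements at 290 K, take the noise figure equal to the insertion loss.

7.75 dB

Convert to linear (a loss of L dB is a gain of −L dB): F_i = 10^(NF_i/10), G_i = 10^(G_i,dB/10)
  Stage 1: F_1 = 10^(3.00/10) = 1.995, G_1 = 10^(−3.00/10) = 0.5012
  Stage 2: F_2 = 10^(4.75/10) = 2.985, G_2 = 10^(16.3/10) = 42.66
Friis cascade:
  F = 1.995 + (2.985 − 1)/0.5012 = 5.957
NF = 10 log₁₀(5.957) = 7.75 dB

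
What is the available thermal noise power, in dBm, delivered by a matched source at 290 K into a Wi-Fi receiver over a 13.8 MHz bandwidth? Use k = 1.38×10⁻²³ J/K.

−102.6 dBm

P_n = kTB = 1.38×10⁻²³ × 290 × 1.38×10⁷ = 5.52×10⁻¹⁴ W
In dBm: 10 log₁₀(5.52×10⁻¹⁴ / 10⁻³) = −102.6 dBm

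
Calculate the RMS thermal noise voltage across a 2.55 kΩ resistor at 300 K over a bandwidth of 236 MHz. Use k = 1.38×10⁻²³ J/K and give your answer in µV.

99.8 µV

V_n = √(4kTRB)
4kTRB = 4 × 1.38×10⁻²³ × 300 × 2.55×10³ × 2.36×10⁸ = 9.97×10⁻⁹ V²
V_n = √(9.97×10⁻⁹) = 9.98×10⁻⁵ V = 99.8 µV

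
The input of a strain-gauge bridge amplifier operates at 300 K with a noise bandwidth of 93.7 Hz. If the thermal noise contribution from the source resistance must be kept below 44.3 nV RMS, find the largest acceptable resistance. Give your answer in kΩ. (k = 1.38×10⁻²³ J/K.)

Johnson–Nyquist: V_n = √(4kTRB) ⇒ R = V_n² / (4kTB)
4kTB = 4 × 1.38×10⁻²³ × 300 × 9.37×10¹ = 1.55×10⁻¹⁸
R = (4.43×10⁻⁸)² / 1.55×10⁻¹⁸ = 1.26×10³ Ω = 1.26 kΩ

1.26 kΩ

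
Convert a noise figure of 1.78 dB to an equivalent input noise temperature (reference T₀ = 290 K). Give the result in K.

147 K

F = 10^(1.78/10) = 1.50661
T_e = (F − 1)·T₀ = (1.50661 − 1) × 290 = 147 K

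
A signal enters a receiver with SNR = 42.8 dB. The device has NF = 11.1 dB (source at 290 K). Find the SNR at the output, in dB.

By definition F = SNR_in/SNR_out, so in dB: SNR_out = SNR_in − NF
SNR_out = 42.8 − 11.1 = 31.7 dB

31.7 dB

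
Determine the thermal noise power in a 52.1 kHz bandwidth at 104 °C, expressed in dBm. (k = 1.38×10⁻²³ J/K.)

−125.7 dBm

T = 104 °C + 273.15 = 377.15 K
P_n = kTB = 1.38×10⁻²³ × 377.15 × 5.21×10⁴ = 2.71×10⁻¹⁶ W
In dBm: 10 log₁₀(2.71×10⁻¹⁶ / 10⁻³) = −125.7 dBm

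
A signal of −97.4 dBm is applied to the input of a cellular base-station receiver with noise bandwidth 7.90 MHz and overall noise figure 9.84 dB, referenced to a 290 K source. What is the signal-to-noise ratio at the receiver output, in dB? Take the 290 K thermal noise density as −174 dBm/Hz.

−2.2 dB

Noise floor: N = −174 + 10 log₁₀(B) + NF
10 log₁₀(7.90×10⁶) = 68.98 dB
N = −174 + 68.98 + 9.84 = −95.18 dBm
SNR = P_sig − N = −97.4 − (−95.18) = −2.22 dB → −2.2 dB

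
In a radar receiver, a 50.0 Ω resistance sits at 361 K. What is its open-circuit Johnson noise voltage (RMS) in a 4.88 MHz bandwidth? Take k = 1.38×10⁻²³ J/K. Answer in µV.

V_n = √(4kTRB)
4kTRB = 4 × 1.38×10⁻²³ × 361 × 5.00×10¹ × 4.88×10⁶ = 4.86×10⁻¹² V²
V_n = √(4.86×10⁻¹²) = 2.21×10⁻⁶ V = 2.21 µV

2.21 µV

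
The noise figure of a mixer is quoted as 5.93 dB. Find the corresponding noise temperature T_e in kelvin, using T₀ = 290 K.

F = 10^(5.93/10) = 3.91742
T_e = (F − 1)·T₀ = (3.91742 − 1) × 290 = 846 K

846 K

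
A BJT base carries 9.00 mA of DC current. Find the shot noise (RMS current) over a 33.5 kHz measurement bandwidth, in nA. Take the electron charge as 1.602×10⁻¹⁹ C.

I_n = √(2qI·B)
2qI·B = 2 × 1.602×10⁻¹⁹ × 9.00×10⁻³ × 3.35×10⁴ = 9.66×10⁻¹⁷ A²
I_n = √(9.66×10⁻¹⁷) = 9.83×10⁻⁹ A = 9.83 nA

9.83 nA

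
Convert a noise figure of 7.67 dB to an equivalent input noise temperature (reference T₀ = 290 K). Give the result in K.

1406 K

F = 10^(7.67/10) = 5.8479
T_e = (F − 1)·T₀ = (5.8479 − 1) × 290 = 1406 K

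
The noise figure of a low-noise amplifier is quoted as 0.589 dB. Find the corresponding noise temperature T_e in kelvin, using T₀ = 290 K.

F = 10^(0.589/10) = 1.14525
T_e = (F − 1)·T₀ = (1.14525 − 1) × 290 = 42.1 K

42.1 K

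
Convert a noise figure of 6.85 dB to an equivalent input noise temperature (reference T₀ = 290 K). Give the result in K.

1114 K

F = 10^(6.85/10) = 4.84172
T_e = (F − 1)·T₀ = (4.84172 − 1) × 290 = 1114 K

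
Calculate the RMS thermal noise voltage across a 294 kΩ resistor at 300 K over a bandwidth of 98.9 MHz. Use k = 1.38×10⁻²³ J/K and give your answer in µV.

694 µV

V_n = √(4kTRB)
4kTRB = 4 × 1.38×10⁻²³ × 300 × 2.94×10⁵ × 9.89×10⁷ = 4.82×10⁻⁷ V²
V_n = √(4.82×10⁻⁷) = 6.94×10⁻⁴ V = 694 µV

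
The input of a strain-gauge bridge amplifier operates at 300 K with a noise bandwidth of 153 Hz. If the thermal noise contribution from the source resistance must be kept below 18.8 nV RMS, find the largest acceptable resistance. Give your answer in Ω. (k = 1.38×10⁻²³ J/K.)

139 Ω

Johnson–Nyquist: V_n = √(4kTRB) ⇒ R = V_n² / (4kTB)
4kTB = 4 × 1.38×10⁻²³ × 300 × 1.53×10² = 2.53×10⁻¹⁸
R = (1.88×10⁻⁸)² / 2.53×10⁻¹⁸ = 1.39×10² Ω = 139 Ω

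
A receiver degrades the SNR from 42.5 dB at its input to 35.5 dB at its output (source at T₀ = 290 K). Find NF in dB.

7.0 dB

NF (dB) = SNR_in(dB) − SNR_out(dB) when the source is at T₀
NF = 42.5 − 35.5 = 7.0 dB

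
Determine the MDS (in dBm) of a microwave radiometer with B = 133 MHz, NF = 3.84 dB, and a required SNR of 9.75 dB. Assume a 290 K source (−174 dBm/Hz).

−79.2 dBm

Sensitivity = −174 + 10 log₁₀(B) + NF + SNR_min
= −174 + 81.24 + 3.84 + 9.75
= −79.17 dBm → −79.2 dBm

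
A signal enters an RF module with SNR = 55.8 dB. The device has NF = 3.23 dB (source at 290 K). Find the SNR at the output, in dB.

52.57 dB

By definition F = SNR_in/SNR_out, so in dB: SNR_out = SNR_in − NF
SNR_out = 55.8 − 3.23 = 52.57 dB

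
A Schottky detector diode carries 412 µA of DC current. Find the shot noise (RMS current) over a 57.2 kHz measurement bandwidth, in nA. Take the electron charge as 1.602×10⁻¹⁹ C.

2.75 nA

I_n = √(2qI·B)
2qI·B = 2 × 1.602×10⁻¹⁹ × 4.12×10⁻⁴ × 5.72×10⁴ = 7.55×10⁻¹⁸ A²
I_n = √(7.55×10⁻¹⁸) = 2.75×10⁻⁹ A = 2.75 nA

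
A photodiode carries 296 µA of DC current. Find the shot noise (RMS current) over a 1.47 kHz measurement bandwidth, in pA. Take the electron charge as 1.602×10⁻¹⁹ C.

I_n = √(2qI·B)
2qI·B = 2 × 1.602×10⁻¹⁹ × 2.96×10⁻⁴ × 1.47×10³ = 1.39×10⁻¹⁹ A²
I_n = √(1.39×10⁻¹⁹) = 3.73×10⁻¹⁰ A = 373 pA

373 pA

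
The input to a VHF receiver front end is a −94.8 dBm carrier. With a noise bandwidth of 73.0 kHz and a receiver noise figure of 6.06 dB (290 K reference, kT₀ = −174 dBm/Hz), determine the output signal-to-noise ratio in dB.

24.5 dB

Noise floor: N = −174 + 10 log₁₀(B) + NF
10 log₁₀(7.30×10⁴) = 48.63 dB
N = −174 + 48.63 + 6.06 = −119.31 dBm
SNR = P_sig − N = −94.8 − (−119.31) = 24.51 dB → 24.5 dB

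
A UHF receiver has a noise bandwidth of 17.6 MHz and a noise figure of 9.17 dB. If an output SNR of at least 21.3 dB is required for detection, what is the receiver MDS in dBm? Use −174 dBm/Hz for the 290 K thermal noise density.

−71.1 dBm

Sensitivity = −174 + 10 log₁₀(B) + NF + SNR_min
= −174 + 72.46 + 9.17 + 21.3
= −71.07 dBm → −71.1 dBm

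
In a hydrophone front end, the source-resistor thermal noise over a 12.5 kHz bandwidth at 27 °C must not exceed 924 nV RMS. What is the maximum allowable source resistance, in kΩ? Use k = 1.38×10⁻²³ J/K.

T = 27 °C + 273.15 = 300.15 K
Johnson–Nyquist: V_n = √(4kTRB) ⇒ R = V_n² / (4kTB)
4kTB = 4 × 1.38×10⁻²³ × 300.15 × 1.25×10⁴ = 2.07×10⁻¹⁶
R = (9.24×10⁻⁷)² / 2.07×10⁻¹⁶ = 4.12×10³ Ω = 4.12 kΩ

4.12 kΩ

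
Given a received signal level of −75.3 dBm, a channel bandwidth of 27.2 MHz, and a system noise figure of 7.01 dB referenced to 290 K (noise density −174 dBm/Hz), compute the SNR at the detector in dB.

Noise floor: N = −174 + 10 log₁₀(B) + NF
10 log₁₀(2.72×10⁷) = 74.35 dB
N = −174 + 74.35 + 7.01 = −92.64 dBm
SNR = P_sig − N = −75.3 − (−92.64) = 17.34 dB → 17.3 dB

17.3 dB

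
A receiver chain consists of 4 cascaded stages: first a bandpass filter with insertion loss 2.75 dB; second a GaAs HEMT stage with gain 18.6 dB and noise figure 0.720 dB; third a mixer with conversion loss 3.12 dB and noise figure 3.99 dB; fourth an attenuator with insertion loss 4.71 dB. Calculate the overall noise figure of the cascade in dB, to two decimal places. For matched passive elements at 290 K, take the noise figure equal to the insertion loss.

3.74 dB

Convert to linear (a loss of L dB is a gain of −L dB): F_i = 10^(NF_i/10), G_i = 10^(G_i,dB/10)
  Stage 1: F_1 = 10^(2.75/10) = 1.884, G_1 = 10^(−2.75/10) = 0.5309
  Stage 2: F_2 = 10^(0.720/10) = 1.180, G_2 = 10^(18.6/10) = 72.44
  Stage 3: F_3 = 10^(3.99/10) = 2.506, G_3 = 10^(−3.12/10) = 0.4875
  Stage 4: F_4 = 10^(4.71/10) = 2.958, G_4 = 10^(−4.71/10) = 0.3381
Friis cascade:
  F = 1.884 + (1.180 − 1)/0.5309 + (2.506 − 1)/38.46 + (2.958 − 1)/18.75 = 2.367
NF = 10 log₁₀(2.367) = 3.74 dB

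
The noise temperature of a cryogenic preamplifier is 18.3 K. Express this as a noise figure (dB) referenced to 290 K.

0.266 dB

F = 1 + T_e/T₀ = 1 + 18.3/290 = 1.0631
NF = 10 log₁₀(1.0631) = 0.266 dB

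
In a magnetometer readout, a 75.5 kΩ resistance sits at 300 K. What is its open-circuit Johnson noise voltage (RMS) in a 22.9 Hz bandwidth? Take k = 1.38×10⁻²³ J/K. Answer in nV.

169 nV

V_n = √(4kTRB)
4kTRB = 4 × 1.38×10⁻²³ × 300 × 7.55×10⁴ × 2.29×10¹ = 2.86×10⁻¹⁴ V²
V_n = √(2.86×10⁻¹⁴) = 1.69×10⁻⁷ V = 169 nV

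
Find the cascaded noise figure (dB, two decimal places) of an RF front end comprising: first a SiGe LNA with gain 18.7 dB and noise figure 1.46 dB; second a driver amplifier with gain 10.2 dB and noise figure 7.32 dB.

Convert to linear (a loss of L dB is a gain of −L dB): F_i = 10^(NF_i/10), G_i = 10^(G_i,dB/10)
  Stage 1: F_1 = 10^(1.46/10) = 1.400, G_1 = 10^(18.7/10) = 74.13
  Stage 2: F_2 = 10^(7.32/10) = 5.395, G_2 = 10^(10.2/10) = 10.47
Friis cascade:
  F = 1.400 + (5.395 − 1)/74.13 = 1.459
NF = 10 log₁₀(1.459) = 1.64 dB

1.64 dB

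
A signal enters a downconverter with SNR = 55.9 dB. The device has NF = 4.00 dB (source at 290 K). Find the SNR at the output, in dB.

By definition F = SNR_in/SNR_out, so in dB: SNR_out = SNR_in − NF
SNR_out = 55.9 − 4.00 = 51.90 dB

51.90 dB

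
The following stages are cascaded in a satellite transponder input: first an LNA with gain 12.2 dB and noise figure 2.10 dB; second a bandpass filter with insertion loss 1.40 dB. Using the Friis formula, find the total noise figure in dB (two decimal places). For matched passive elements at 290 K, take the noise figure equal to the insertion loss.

2.16 dB

Convert to linear (a loss of L dB is a gain of −L dB): F_i = 10^(NF_i/10), G_i = 10^(G_i,dB/10)
  Stage 1: F_1 = 10^(2.10/10) = 1.622, G_1 = 10^(12.2/10) = 16.60
  Stage 2: F_2 = 10^(1.40/10) = 1.380, G_2 = 10^(−1.40/10) = 0.7244
Friis cascade:
  F = 1.622 + (1.380 − 1)/16.60 = 1.645
NF = 10 log₁₀(1.645) = 2.16 dB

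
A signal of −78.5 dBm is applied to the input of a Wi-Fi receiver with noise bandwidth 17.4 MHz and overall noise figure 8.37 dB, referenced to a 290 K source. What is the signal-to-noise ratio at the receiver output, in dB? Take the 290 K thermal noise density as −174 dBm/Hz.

14.7 dB

Noise floor: N = −174 + 10 log₁₀(B) + NF
10 log₁₀(1.74×10⁷) = 72.41 dB
N = −174 + 72.41 + 8.37 = −93.22 dBm
SNR = P_sig − N = −78.5 − (−93.22) = 14.72 dB → 14.7 dB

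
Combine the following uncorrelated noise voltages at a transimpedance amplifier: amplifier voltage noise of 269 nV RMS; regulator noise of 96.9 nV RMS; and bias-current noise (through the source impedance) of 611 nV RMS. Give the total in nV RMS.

675 nV

Uncorrelated sources add in power (mean-square): V_tot = √(ΣV_i²)
V_tot = √[(2.69×10⁻⁷)² + (9.69×10⁻⁸)² + (6.11×10⁻⁷)²] = 6.75×10⁻⁷ V = 675 nV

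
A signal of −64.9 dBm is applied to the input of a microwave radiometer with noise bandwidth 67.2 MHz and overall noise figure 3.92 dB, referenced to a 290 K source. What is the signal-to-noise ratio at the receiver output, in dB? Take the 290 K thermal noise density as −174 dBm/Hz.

26.9 dB

Noise floor: N = −174 + 10 log₁₀(B) + NF
10 log₁₀(6.72×10⁷) = 78.27 dB
N = −174 + 78.27 + 3.92 = −91.81 dBm
SNR = P_sig − N = −64.9 − (−91.81) = 26.91 dB → 26.9 dB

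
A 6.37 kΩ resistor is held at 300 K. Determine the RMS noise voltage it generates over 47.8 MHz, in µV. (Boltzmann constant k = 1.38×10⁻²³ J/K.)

71.0 µV

V_n = √(4kTRB)
4kTRB = 4 × 1.38×10⁻²³ × 300 × 6.37×10³ × 4.78×10⁷ = 5.04×10⁻⁹ V²
V_n = √(5.04×10⁻⁹) = 7.10×10⁻⁵ V = 71.0 µV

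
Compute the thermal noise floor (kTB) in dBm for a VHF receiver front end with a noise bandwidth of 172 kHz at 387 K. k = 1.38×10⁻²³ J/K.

P_n = kTB = 1.38×10⁻²³ × 387 × 1.72×10⁵ = 9.19×10⁻¹⁶ W
In dBm: 10 log₁₀(9.19×10⁻¹⁶ / 10⁻³) = −120.4 dBm

−120.4 dBm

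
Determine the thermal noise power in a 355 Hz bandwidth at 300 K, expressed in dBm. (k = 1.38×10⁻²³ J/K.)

−148.3 dBm

P_n = kTB = 1.38×10⁻²³ × 300 × 3.55×10² = 1.47×10⁻¹⁸ W
In dBm: 10 log₁₀(1.47×10⁻¹⁸ / 10⁻³) = −148.3 dBm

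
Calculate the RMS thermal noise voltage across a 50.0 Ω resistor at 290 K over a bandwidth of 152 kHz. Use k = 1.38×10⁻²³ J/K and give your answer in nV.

V_n = √(4kTRB)
4kTRB = 4 × 1.38×10⁻²³ × 290 × 5.00×10¹ × 1.52×10⁵ = 1.22×10⁻¹³ V²
V_n = √(1.22×10⁻¹³) = 3.49×10⁻⁷ V = 349 nV

349 nV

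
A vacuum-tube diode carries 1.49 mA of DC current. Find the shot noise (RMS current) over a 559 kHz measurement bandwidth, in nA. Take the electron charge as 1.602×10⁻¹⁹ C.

16.3 nA

I_n = √(2qI·B)
2qI·B = 2 × 1.602×10⁻¹⁹ × 1.49×10⁻³ × 5.59×10⁵ = 2.67×10⁻¹⁶ A²
I_n = √(2.67×10⁻¹⁶) = 1.63×10⁻⁸ A = 16.3 nA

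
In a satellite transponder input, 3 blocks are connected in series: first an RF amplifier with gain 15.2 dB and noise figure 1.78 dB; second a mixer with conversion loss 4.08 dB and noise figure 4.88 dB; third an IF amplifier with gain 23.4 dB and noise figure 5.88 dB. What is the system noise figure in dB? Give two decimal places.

2.53 dB

Convert to linear (a loss of L dB is a gain of −L dB): F_i = 10^(NF_i/10), G_i = 10^(G_i,dB/10)
  Stage 1: F_1 = 10^(1.78/10) = 1.507, G_1 = 10^(15.2/10) = 33.11
  Stage 2: F_2 = 10^(4.88/10) = 3.076, G_2 = 10^(−4.08/10) = 0.3908
  Stage 3: F_3 = 10^(5.88/10) = 3.873, G_3 = 10^(23.4/10) = 218.8
Friis cascade:
  F = 1.507 + (3.076 − 1)/33.11 + (3.873 − 1)/12.94 = 1.791
NF = 10 log₁₀(1.791) = 2.53 dB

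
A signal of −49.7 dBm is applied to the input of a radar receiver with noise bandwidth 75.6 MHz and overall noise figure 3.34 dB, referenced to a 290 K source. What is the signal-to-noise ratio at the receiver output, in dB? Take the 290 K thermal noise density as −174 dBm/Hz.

42.2 dB

Noise floor: N = −174 + 10 log₁₀(B) + NF
10 log₁₀(7.56×10⁷) = 78.79 dB
N = −174 + 78.79 + 3.34 = −91.87 dBm
SNR = P_sig − N = −49.7 − (−91.87) = 42.17 dB → 42.2 dB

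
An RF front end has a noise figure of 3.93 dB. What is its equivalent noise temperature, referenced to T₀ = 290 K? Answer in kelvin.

F = 10^(3.93/10) = 2.47172
T_e = (F − 1)·T₀ = (2.47172 − 1) × 290 = 427 K

427 K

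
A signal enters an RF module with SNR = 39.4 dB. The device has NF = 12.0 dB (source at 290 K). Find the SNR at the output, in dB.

By definition F = SNR_in/SNR_out, so in dB: SNR_out = SNR_in − NF
SNR_out = 39.4 − 12.0 = 27.4 dB

27.4 dB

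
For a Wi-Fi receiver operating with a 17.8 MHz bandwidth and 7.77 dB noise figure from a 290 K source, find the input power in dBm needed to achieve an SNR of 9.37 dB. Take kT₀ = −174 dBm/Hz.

−84.4 dBm

Sensitivity = −174 + 10 log₁₀(B) + NF + SNR_min
= −174 + 72.5 + 7.77 + 9.37
= −84.36 dBm → −84.4 dBm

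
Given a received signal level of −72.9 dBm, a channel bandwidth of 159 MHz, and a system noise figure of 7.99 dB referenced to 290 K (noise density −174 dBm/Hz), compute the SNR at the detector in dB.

11.1 dB

Noise floor: N = −174 + 10 log₁₀(B) + NF
10 log₁₀(1.59×10⁸) = 82.01 dB
N = −174 + 82.01 + 7.99 = −84.00 dBm
SNR = P_sig − N = −72.9 − (−84.00) = 11.10 dB → 11.1 dB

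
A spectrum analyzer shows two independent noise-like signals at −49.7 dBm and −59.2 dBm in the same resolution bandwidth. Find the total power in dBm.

Convert to linear, add, convert back:
P₁ = 1.07×10⁻⁸ W, P₂ = 1.20×10⁻⁹ W
P_tot = 1.19×10⁻⁸ W → 10 log₁₀(P_tot / 10⁻³) = −49.2 dBm

−49.2 dBm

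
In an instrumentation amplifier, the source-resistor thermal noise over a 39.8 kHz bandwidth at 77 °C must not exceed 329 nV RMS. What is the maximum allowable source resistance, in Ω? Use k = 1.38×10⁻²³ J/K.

141 Ω

T = 77 °C + 273.15 = 350.15 K
Johnson–Nyquist: V_n = √(4kTRB) ⇒ R = V_n² / (4kTB)
4kTB = 4 × 1.38×10⁻²³ × 350.15 × 3.98×10⁴ = 7.69×10⁻¹⁶
R = (3.29×10⁻⁷)² / 7.69×10⁻¹⁶ = 1.41×10² Ω = 141 Ω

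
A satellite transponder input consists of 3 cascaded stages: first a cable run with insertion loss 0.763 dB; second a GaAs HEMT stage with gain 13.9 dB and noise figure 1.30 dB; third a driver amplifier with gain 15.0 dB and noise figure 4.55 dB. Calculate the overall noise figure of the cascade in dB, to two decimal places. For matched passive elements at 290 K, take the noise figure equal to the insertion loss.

Convert to linear (a loss of L dB is a gain of −L dB): F_i = 10^(NF_i/10), G_i = 10^(G_i,dB/10)
  Stage 1: F_1 = 10^(0.763/10) = 1.192, G_1 = 10^(−0.763/10) = 0.8389
  Stage 2: F_2 = 10^(1.30/10) = 1.349, G_2 = 10^(13.9/10) = 24.55
  Stage 3: F_3 = 10^(4.55/10) = 2.851, G_3 = 10^(15.0/10) = 31.62
Friis cascade:
  F = 1.192 + (1.349 − 1)/0.8389 + (2.851 − 1)/20.59 = 1.698
NF = 10 log₁₀(1.698) = 2.30 dB

2.30 dB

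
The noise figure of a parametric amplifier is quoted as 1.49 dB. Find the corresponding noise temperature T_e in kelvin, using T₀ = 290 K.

F = 10^(1.49/10) = 1.40929
T_e = (F − 1)·T₀ = (1.40929 − 1) × 290 = 119 K

119 K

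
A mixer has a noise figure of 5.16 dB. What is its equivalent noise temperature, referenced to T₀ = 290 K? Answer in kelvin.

F = 10^(5.16/10) = 3.28095
T_e = (F − 1)·T₀ = (3.28095 − 1) × 290 = 661 K

661 K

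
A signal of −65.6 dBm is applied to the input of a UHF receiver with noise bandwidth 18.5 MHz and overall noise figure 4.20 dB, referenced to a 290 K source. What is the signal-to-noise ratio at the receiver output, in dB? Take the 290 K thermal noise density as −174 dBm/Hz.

31.5 dB

Noise floor: N = −174 + 10 log₁₀(B) + NF
10 log₁₀(1.85×10⁷) = 72.67 dB
N = −174 + 72.67 + 4.20 = −97.13 dBm
SNR = P_sig − N = −65.6 − (−97.13) = 31.53 dB → 31.5 dB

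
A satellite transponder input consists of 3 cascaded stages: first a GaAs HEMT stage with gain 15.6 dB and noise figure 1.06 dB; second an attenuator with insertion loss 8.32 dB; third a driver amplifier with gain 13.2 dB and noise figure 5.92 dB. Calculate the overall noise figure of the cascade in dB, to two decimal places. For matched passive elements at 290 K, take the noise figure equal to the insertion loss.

Convert to linear (a loss of L dB is a gain of −L dB): F_i = 10^(NF_i/10), G_i = 10^(G_i,dB/10)
  Stage 1: F_1 = 10^(1.06/10) = 1.276, G_1 = 10^(15.6/10) = 36.31
  Stage 2: F_2 = 10^(8.32/10) = 6.792, G_2 = 10^(−8.32/10) = 0.1472
  Stage 3: F_3 = 10^(5.92/10) = 3.908, G_3 = 10^(13.2/10) = 20.89
Friis cascade:
  F = 1.276 + (6.792 − 1)/36.31 + (3.908 − 1)/5.346 = 1.980
NF = 10 log₁₀(1.980) = 2.97 dB

2.97 dB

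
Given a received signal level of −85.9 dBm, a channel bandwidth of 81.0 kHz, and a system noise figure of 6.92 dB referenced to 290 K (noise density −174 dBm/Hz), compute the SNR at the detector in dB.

32.1 dB

Noise floor: N = −174 + 10 log₁₀(B) + NF
10 log₁₀(8.10×10⁴) = 49.08 dB
N = −174 + 49.08 + 6.92 = −118.00 dBm
SNR = P_sig − N = −85.9 − (−118.00) = 32.10 dB → 32.1 dB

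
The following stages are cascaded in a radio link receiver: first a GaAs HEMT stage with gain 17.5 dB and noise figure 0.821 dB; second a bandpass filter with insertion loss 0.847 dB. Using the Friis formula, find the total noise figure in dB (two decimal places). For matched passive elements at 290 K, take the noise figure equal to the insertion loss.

0.83 dB

Convert to linear (a loss of L dB is a gain of −L dB): F_i = 10^(NF_i/10), G_i = 10^(G_i,dB/10)
  Stage 1: F_1 = 10^(0.821/10) = 1.208, G_1 = 10^(17.5/10) = 56.23
  Stage 2: F_2 = 10^(0.847/10) = 1.215, G_2 = 10^(−0.847/10) = 0.8228
Friis cascade:
  F = 1.208 + (1.215 − 1)/56.23 = 1.212
NF = 10 log₁₀(1.212) = 0.83 dB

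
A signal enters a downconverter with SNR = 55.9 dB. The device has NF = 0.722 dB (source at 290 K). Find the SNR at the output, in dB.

By definition F = SNR_in/SNR_out, so in dB: SNR_out = SNR_in − NF
SNR_out = 55.9 − 0.722 = 55.178 dB

55.178 dB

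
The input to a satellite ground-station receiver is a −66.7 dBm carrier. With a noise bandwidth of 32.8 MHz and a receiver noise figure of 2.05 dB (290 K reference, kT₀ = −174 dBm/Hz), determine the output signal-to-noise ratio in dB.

30.1 dB

Noise floor: N = −174 + 10 log₁₀(B) + NF
10 log₁₀(3.28×10⁷) = 75.16 dB
N = −174 + 75.16 + 2.05 = −96.79 dBm
SNR = P_sig − N = −66.7 − (−96.79) = 30.09 dB → 30.1 dB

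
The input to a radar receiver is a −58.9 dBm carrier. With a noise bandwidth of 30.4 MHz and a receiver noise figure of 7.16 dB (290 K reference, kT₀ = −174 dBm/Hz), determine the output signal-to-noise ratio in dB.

33.1 dB

Noise floor: N = −174 + 10 log₁₀(B) + NF
10 log₁₀(3.04×10⁷) = 74.83 dB
N = −174 + 74.83 + 7.16 = −92.01 dBm
SNR = P_sig − N = −58.9 − (−92.01) = 33.11 dB → 33.1 dB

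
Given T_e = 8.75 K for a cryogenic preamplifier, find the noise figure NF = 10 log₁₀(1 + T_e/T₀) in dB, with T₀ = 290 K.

0.129 dB

F = 1 + T_e/T₀ = 1 + 8.75/290 = 1.03017
NF = 10 log₁₀(1.03017) = 0.129 dB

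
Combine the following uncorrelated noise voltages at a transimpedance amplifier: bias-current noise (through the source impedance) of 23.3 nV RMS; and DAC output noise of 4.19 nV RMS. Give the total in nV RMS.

Uncorrelated sources add in power (mean-square): V_tot = √(ΣV_i²)
V_tot = √[(2.33×10⁻⁸)² + (4.19×10⁻⁹)²] = 2.37×10⁻⁸ V = 23.7 nV

23.7 nV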